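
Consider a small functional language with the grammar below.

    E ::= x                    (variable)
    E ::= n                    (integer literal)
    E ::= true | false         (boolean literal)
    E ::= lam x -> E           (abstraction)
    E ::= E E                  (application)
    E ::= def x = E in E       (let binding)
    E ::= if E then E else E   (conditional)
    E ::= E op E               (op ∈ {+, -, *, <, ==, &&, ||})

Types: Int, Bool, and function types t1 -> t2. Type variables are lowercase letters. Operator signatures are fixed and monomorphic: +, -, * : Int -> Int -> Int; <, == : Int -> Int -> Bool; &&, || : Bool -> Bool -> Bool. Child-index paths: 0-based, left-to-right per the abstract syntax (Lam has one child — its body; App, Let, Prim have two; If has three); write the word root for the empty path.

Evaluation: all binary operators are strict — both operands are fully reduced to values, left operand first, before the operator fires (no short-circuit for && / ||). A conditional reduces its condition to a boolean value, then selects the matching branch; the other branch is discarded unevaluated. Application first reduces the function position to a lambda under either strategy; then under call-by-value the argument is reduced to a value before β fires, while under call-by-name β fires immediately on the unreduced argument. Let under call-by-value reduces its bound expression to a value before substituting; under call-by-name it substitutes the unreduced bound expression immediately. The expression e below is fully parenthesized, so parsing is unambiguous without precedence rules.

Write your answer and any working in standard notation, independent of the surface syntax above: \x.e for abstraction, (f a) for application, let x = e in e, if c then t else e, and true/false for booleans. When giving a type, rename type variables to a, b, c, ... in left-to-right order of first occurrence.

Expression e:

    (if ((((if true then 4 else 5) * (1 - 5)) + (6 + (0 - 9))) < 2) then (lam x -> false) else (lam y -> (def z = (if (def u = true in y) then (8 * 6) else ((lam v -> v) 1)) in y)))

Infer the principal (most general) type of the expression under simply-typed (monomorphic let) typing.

Answer: Bool -> Bool

Trace:
  unify Bool ~ Bool
  unify Int ~ Int
  unify Int ~ Int
  unify Int ~ Int
  unify Int ~ Int
  unify Int ~ Int
  unify Int ~ Int
  unify Int ~ Int
  unify Int ~ Int
  unify Int ~ Int
  unify Int ~ Int
  unify Int ~ Int
  unify Int ~ Int
  unify Int ~ Int
  unify Bool ~ Bool
\x._ : a -> Bool
let u : Bool
y : b
  unify b ~ Bool
  unify Int ~ Int
  unify Int ~ Int
v : c
\v._ : c -> c
  unify c -> c ~ Int -> d
  unify c ~ Int
  unify Int ~ d
_ _ : Int
  unify Int ~ Int
let z : Int
y : Bool
\y._ : Bool -> Bool
  unify a -> Bool ~ Bool -> Bool
  unify a ~ Bool
  unify Bool ~ Bool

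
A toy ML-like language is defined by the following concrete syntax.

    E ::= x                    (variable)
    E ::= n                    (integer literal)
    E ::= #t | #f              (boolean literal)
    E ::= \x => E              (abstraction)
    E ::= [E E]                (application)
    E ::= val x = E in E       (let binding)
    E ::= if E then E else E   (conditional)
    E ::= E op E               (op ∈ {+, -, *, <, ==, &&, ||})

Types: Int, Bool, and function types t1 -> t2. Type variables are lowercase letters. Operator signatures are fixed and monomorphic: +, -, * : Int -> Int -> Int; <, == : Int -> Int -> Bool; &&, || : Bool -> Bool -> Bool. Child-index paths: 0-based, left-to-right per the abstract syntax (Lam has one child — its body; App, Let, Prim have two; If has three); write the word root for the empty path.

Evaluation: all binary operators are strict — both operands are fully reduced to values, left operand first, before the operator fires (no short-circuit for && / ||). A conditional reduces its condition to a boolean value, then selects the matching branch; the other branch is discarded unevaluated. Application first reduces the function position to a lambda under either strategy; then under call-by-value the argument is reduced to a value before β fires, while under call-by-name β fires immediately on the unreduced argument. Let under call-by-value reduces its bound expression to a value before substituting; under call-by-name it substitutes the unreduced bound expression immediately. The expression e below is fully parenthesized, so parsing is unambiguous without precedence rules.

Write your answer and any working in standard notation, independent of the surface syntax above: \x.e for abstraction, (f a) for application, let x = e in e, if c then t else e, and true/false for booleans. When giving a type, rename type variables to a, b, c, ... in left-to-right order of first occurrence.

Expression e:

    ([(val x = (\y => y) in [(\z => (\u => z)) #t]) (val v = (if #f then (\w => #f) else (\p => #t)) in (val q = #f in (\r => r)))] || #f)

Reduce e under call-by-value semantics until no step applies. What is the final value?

Trace:
step 0: (((let x = (\y.y) in ((\z.(\u.z)) true)) (let v = (if false then (\w.false) else (\p.true)) in (let q = false in (\r.r)))) || false)
step 1: [let@0.0] ((((\z.(\u.z)) true) (let v = (if false then (\w.false) else (\p.true)) in (let q = false in (\r.r)))) || false)
step 2: [beta@0.0] (((\u.true) (let v = (if false then (\w.false) else (\p.true)) in (let q = false in (\r.r)))) || false)
step 3: [if@0.1.0] (((\u.true) (let v = (\p.true) in (let q = false in (\r.r)))) || false)
step 4: [let@0.1] (((\u.true) (let q = false in (\r.r))) || false)
step 5: [let@0.1] (((\u.true) (\r.r)) || false)
step 6: [beta@0] (true || false)
step 7: [delta@root] true

Answer: true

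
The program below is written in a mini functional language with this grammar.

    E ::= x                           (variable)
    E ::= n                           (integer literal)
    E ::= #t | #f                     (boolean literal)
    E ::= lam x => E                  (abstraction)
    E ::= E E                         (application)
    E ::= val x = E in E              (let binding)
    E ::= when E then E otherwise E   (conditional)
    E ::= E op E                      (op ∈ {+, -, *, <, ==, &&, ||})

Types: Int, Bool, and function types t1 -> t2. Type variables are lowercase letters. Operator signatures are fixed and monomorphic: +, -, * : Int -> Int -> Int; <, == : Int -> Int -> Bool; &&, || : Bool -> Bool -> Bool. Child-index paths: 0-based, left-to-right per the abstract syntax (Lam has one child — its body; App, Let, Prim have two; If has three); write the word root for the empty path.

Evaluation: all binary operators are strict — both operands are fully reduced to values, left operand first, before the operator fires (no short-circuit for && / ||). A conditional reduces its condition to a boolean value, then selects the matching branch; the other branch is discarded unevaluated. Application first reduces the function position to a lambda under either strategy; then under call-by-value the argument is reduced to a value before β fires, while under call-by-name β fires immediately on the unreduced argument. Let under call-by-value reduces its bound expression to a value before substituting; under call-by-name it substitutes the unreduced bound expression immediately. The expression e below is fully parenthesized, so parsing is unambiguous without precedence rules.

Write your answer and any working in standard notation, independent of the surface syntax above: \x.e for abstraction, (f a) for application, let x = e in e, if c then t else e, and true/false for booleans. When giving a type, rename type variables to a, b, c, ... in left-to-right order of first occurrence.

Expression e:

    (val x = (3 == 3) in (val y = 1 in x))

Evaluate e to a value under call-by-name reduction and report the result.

Trace:
step 0: (let x = (3 == 3) in (let y = 1 in x))
step 1: [let@root] (let y = 1 in (3 == 3))
step 2: [let@root] (3 == 3)
step 3: [delta@root] true

Answer: true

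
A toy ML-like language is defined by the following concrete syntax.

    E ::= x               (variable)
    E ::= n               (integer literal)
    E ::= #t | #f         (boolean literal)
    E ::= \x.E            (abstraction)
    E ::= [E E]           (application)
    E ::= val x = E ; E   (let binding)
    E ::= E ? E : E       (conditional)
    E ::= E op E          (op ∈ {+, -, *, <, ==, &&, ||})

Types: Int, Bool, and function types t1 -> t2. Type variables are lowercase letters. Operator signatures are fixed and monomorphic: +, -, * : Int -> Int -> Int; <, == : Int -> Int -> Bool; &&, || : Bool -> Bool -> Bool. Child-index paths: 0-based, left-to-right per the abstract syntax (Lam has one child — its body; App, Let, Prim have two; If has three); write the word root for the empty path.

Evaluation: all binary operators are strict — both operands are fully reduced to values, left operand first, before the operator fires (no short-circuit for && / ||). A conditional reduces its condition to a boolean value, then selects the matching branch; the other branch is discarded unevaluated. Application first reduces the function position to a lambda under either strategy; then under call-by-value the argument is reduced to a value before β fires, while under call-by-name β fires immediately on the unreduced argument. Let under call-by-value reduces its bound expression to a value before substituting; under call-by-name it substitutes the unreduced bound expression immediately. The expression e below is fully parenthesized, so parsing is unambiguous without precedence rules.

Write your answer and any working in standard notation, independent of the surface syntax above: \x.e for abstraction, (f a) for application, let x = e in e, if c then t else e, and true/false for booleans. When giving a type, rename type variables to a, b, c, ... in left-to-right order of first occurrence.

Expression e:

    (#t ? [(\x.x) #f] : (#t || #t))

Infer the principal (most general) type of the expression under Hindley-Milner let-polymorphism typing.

Derivation:
  unify Bool ~ Bool
x : a
\x._ : a -> a
  unify a -> a ~ Bool -> b
  unify a ~ Bool
  unify Bool ~ b
_ _ : Bool
  unify Bool ~ Bool
  unify Bool ~ Bool
  unify Bool ~ Bool

Answer: Bool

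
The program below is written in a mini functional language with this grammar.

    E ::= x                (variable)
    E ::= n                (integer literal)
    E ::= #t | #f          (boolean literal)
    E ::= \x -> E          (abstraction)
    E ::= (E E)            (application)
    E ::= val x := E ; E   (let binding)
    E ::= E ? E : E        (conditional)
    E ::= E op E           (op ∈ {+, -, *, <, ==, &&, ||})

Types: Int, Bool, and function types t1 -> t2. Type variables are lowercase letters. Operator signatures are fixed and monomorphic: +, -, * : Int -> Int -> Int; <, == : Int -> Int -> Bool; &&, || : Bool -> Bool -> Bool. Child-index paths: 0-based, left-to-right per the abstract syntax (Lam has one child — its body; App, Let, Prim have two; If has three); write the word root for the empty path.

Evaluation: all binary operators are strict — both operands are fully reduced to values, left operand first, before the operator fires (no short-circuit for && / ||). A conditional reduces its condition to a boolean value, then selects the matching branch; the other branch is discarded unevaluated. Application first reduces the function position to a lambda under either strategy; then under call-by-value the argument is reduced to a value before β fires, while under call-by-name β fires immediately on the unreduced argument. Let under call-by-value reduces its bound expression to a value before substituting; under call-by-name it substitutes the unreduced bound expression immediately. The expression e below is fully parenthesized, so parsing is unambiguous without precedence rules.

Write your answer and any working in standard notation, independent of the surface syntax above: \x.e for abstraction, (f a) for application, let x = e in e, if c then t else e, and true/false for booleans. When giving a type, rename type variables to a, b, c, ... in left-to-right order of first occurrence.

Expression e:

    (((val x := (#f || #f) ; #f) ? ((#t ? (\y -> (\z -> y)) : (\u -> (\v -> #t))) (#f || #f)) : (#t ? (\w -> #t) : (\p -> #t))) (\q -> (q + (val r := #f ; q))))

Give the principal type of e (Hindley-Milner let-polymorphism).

Answer: Bool

Derivation:
  unify Bool ~ Bool
  unify Bool ~ Bool
let x : Bool
  unify Bool ~ Bool
  unify Bool ~ Bool
y : a
\z._ : b -> a
\y._ : a -> b -> a
\v._ : d -> Bool
\u._ : c -> d -> Bool
  unify a -> b -> a ~ c -> d -> Bool
  unify a ~ c
  unify b -> c ~ d -> Bool
  unify b ~ d
  unify c ~ Bool
  unify Bool ~ Bool
  unify Bool ~ Bool
  unify Bool -> d -> Bool ~ Bool -> e
  unify Bool ~ Bool
  unify d -> Bool ~ e
_ _ : d -> Bool
  unify Bool ~ Bool
\w._ : f -> Bool
\p._ : g -> Bool
  unify f -> Bool ~ g -> Bool
  unify f ~ g
  unify Bool ~ Bool
  unify d -> Bool ~ g -> Bool
  unify d ~ g
  unify Bool ~ Bool
q : h
  unify h ~ Int
let r : Bool
q : Int
  unify Int ~ Int
\q._ : Int -> Int
  unify g -> Bool ~ (Int -> Int) -> i
  unify g ~ Int -> Int
  unify Bool ~ i
_ _ : Bool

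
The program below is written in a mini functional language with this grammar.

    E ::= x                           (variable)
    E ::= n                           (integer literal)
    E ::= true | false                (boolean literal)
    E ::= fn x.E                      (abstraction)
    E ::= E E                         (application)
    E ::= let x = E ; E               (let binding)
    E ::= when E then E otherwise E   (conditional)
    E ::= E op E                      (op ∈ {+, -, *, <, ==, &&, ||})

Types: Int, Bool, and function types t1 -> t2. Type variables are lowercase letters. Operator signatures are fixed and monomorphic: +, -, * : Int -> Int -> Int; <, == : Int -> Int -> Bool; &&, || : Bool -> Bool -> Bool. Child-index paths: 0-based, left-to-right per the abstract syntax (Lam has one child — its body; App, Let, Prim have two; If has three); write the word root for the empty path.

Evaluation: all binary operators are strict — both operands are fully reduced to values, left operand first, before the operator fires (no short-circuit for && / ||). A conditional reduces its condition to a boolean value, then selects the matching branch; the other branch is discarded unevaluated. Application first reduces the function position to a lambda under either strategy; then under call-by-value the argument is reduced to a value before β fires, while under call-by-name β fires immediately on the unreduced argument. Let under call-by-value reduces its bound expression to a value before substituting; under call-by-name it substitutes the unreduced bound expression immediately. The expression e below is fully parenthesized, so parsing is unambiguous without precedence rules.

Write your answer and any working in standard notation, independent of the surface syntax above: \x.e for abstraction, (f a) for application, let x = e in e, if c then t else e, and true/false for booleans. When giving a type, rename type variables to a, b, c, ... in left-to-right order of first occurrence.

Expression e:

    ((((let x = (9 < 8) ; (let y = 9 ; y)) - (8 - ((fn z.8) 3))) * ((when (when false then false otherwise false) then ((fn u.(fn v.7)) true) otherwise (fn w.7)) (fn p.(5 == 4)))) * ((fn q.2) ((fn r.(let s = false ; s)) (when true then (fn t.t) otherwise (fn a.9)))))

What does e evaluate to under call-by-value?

Trace:
step 0: ((((let x = (9 < 8) in (let y = 9 in y)) - (8 - ((\z.8) 3))) * ((if (if false then false else false) then ((\u.(\v.7)) true) else (\w.7)) (\p.(5 == 4)))) * ((\q.2) ((\r.(let s = false in s)) (if true then (\t.t) else (\a.9)))))
step 1: [delta@0.0.0.0] ((((let x = false in (let y = 9 in y)) - (8 - ((\z.8) 3))) * ((if (if false then false else false) then ((\u.(\v.7)) true) else (\w.7)) (\p.(5 == 4)))) * ((\q.2) ((\r.(let s = false in s)) (if true then (\t.t) else (\a.9)))))
step 2: [let@0.0.0] ((((let y = 9 in y) - (8 - ((\z.8) 3))) * ((if (if false then false else false) then ((\u.(\v.7)) true) else (\w.7)) (\p.(5 == 4)))) * ((\q.2) ((\r.(let s = false in s)) (if true then (\t.t) else (\a.9)))))
step 3: [let@0.0.0] (((9 - (8 - ((\z.8) 3))) * ((if (if false then false else false) then ((\u.(\v.7)) true) else (\w.7)) (\p.(5 == 4)))) * ((\q.2) ((\r.(let s = false in s)) (if true then (\t.t) else (\a.9)))))
step 4: [beta@0.0.1.1] (((9 - (8 - 8)) * ((if (if false then false else false) then ((\u.(\v.7)) true) else (\w.7)) (\p.(5 == 4)))) * ((\q.2) ((\r.(let s = false in s)) (if true then (\t.t) else (\a.9)))))
step 5: [delta@0.0.1] (((9 - 0) * ((if (if false then false else false) then ((\u.(\v.7)) true) else (\w.7)) (\p.(5 == 4)))) * ((\q.2) ((\r.(let s = false in s)) (if true then (\t.t) else (\a.9)))))
step 6: [delta@0.0] ((9 * ((if (if false then false else false) then ((\u.(\v.7)) true) else (\w.7)) (\p.(5 == 4)))) * ((\q.2) ((\r.(let s = false in s)) (if true then (\t.t) else (\a.9)))))
step 7: [if@0.1.0.0] ((9 * ((if false then ((\u.(\v.7)) true) else (\w.7)) (\p.(5 == 4)))) * ((\q.2) ((\r.(let s = false in s)) (if true then (\t.t) else (\a.9)))))
step 8: [if@0.1.0] ((9 * ((\w.7) (\p.(5 == 4)))) * ((\q.2) ((\r.(let s = false in s)) (if true then (\t.t) else (\a.9)))))
step 9: [beta@0.1] ((9 * 7) * ((\q.2) ((\r.(let s = false in s)) (if true then (\t.t) else (\a.9)))))
step 10: [delta@0] (63 * ((\q.2) ((\r.(let s = false in s)) (if true then (\t.t) else (\a.9)))))
step 11: [if@1.1.1] (63 * ((\q.2) ((\r.(let s = false in s)) (\t.t))))
step 12: [beta@1.1] (63 * ((\q.2) (let s = false in s)))
step 13: [let@1.1] (63 * ((\q.2) false))
step 14: [beta@1] (63 * 2)
step 15: [delta@root] 126

Answer: 126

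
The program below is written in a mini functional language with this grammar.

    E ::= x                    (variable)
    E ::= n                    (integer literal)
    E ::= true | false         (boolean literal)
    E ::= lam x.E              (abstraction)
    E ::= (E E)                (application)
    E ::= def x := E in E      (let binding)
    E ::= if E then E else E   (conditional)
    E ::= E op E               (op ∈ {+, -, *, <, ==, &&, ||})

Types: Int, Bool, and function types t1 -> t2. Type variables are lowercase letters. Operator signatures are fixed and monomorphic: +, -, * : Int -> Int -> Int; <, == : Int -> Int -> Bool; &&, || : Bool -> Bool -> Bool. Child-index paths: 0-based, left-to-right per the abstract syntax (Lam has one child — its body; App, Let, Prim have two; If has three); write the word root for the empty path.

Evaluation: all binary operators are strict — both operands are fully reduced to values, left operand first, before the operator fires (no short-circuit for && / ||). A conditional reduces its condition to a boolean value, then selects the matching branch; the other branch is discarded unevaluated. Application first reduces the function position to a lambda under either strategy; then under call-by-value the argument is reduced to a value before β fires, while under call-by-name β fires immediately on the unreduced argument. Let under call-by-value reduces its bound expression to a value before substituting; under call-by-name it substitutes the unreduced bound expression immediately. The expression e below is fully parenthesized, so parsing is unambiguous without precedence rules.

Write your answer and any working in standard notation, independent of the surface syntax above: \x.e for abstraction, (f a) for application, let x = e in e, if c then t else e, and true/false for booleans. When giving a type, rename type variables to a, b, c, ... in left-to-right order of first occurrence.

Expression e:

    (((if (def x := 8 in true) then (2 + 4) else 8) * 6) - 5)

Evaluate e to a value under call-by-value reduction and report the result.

Derivation:
step 0: (((if (let x = 8 in true) then (2 + 4) else 8) * 6) - 5)
step 1: [let@0.0.0] (((if true then (2 + 4) else 8) * 6) - 5)
step 2: [if@0.0] (((2 + 4) * 6) - 5)
step 3: [delta@0.0] ((6 * 6) - 5)
step 4: [delta@0] (36 - 5)
step 5: [delta@root] 31

Answer: 31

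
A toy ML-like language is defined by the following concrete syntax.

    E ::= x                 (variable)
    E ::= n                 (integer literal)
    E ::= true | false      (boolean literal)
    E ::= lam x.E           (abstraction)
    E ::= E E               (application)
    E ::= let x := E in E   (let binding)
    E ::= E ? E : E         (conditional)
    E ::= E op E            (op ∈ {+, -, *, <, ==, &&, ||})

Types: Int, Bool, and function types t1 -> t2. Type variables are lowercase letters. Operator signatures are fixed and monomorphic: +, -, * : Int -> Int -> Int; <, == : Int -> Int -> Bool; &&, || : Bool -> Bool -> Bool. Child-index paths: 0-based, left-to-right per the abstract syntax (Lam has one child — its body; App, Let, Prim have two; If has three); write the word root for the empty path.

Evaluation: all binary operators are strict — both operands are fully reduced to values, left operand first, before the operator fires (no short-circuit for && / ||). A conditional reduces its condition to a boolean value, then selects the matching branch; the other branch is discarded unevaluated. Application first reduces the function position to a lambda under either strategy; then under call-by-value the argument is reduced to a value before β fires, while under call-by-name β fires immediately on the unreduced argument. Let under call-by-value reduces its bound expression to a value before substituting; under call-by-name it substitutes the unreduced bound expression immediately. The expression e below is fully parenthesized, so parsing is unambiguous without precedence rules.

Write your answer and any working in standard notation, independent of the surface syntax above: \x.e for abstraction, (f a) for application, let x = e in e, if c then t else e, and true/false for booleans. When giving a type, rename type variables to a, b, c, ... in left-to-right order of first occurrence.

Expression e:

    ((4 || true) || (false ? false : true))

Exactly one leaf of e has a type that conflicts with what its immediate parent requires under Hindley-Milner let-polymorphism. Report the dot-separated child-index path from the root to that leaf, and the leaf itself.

Answer: 0.0 : 4

Derivation:
  unify Int ~ Bool
  FAIL: mismatch Int ~ Bool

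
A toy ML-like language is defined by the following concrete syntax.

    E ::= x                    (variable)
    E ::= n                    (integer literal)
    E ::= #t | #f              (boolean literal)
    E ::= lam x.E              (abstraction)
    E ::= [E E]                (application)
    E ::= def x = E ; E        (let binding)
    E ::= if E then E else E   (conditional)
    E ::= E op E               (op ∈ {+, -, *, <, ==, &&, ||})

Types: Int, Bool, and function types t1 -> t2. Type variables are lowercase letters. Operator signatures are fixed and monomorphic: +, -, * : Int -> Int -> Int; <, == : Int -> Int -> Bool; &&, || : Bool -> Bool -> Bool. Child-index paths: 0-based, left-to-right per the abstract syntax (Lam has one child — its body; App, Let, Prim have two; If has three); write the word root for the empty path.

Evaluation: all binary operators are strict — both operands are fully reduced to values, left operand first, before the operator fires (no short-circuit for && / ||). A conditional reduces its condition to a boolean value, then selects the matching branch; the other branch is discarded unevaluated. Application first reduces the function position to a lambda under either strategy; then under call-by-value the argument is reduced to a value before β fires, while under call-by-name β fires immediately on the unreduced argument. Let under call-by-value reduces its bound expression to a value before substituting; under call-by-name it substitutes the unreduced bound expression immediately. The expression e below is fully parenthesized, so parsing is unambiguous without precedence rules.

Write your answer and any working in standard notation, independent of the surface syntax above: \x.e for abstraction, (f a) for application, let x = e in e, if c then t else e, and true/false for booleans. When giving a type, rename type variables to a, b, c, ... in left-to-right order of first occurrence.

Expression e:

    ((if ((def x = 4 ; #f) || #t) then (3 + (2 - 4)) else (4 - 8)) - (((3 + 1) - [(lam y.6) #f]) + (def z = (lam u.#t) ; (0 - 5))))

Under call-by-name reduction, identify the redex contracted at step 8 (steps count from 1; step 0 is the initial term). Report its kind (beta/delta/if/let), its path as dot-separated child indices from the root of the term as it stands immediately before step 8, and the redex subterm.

Trace:
step 0: ((if ((let x = 4 in false) || true) then (3 + (2 - 4)) else (4 - 8)) - (((3 + 1) - ((\y.6) false)) + (let z = (\u.true) in (0 - 5))))
step 1: [let@0.0.0] ((if (false || true) then (3 + (2 - 4)) else (4 - 8)) - (((3 + 1) - ((\y.6) false)) + (let z = (\u.true) in (0 - 5))))
step 2: [delta@0.0] ((if true then (3 + (2 - 4)) else (4 - 8)) - (((3 + 1) - ((\y.6) false)) + (let z = (\u.true) in (0 - 5))))
step 3: [if@0] ((3 + (2 - 4)) - (((3 + 1) - ((\y.6) false)) + (let z = (\u.true) in (0 - 5))))
step 4: [delta@0.1] ((3 + -2) - (((3 + 1) - ((\y.6) false)) + (let z = (\u.true) in (0 - 5))))
step 5: [delta@0] (1 - (((3 + 1) - ((\y.6) false)) + (let z = (\u.true) in (0 - 5))))
step 6: [delta@1.0.0] (1 - ((4 - ((\y.6) false)) + (let z = (\u.true) in (0 - 5))))
step 7: [beta@1.0.1] (1 - ((4 - 6) + (let z = (\u.true) in (0 - 5))))
step 8: [delta@1.0] (1 - (-2 + (let z = (\u.true) in (0 - 5))))

Answer: delta at 1.0 : (4 - 6)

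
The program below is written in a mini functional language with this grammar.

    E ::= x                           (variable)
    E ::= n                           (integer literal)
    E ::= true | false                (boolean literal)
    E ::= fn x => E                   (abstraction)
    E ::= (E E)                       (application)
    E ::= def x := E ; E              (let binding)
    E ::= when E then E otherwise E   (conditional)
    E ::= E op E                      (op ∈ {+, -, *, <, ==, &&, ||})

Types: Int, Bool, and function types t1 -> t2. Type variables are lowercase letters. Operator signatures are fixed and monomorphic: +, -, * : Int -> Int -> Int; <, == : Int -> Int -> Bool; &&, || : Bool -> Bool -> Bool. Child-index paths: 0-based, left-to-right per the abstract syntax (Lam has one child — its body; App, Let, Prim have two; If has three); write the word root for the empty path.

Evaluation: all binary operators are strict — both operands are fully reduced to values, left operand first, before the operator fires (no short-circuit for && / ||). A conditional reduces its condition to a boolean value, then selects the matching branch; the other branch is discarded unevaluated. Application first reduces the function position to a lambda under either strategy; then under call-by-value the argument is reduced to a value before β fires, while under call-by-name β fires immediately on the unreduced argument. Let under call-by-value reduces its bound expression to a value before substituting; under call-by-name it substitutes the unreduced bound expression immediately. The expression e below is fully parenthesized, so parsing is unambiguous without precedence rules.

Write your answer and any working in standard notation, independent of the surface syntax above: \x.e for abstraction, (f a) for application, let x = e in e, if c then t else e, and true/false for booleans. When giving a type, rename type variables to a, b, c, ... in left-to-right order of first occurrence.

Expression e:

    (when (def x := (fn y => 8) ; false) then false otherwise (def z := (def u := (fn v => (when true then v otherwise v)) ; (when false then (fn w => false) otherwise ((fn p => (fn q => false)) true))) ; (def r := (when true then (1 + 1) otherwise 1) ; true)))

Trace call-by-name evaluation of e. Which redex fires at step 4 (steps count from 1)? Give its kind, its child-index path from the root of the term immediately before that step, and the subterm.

Trace:
step 0: (if (let x = (\y.8) in false) then false else (let z = (let u = (\v.(if true then v else v)) in (if false then (\w.false) else ((\p.(\q.false)) true))) in (let r = (if true then (1 + 1) else 1) in true)))
step 1: [let@0] (if false then false else (let z = (let u = (\v.(if true then v else v)) in (if false then (\w.false) else ((\p.(\q.false)) true))) in (let r = (if true then (1 + 1) else 1) in true)))
step 2: [if@root] (let z = (let u = (\v.(if true then v else v)) in (if false then (\w.false) else ((\p.(\q.false)) true))) in (let r = (if true then (1 + 1) else 1) in true))
step 3: [let@root] (let r = (if true then (1 + 1) else 1) in true)
step 4: [let@root] true

Answer: let at root : (let r = (if true then (1 + 1) else 1) in true)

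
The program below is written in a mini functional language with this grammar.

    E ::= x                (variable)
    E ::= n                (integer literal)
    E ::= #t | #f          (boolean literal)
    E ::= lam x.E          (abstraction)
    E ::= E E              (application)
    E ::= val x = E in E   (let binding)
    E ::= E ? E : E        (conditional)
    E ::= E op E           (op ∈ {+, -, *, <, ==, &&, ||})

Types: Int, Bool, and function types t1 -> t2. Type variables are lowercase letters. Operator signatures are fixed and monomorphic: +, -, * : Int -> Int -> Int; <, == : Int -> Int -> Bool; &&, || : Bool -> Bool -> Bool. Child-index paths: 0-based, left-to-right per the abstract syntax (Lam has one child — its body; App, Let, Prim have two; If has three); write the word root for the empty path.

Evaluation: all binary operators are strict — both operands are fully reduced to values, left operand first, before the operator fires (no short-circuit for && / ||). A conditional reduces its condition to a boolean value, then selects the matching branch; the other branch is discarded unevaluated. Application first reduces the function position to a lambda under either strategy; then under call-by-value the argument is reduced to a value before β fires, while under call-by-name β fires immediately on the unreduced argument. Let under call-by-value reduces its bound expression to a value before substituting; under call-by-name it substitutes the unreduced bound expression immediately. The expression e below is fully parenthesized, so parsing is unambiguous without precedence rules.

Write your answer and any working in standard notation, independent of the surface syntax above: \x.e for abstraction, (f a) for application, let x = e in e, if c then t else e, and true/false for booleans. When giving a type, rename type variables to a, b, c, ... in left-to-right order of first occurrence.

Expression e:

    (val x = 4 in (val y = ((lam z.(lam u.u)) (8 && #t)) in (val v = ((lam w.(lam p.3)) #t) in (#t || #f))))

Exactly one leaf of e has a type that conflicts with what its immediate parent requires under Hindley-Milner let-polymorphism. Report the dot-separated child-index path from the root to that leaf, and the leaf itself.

Derivation:
let x : Int
u : b
\u._ : b -> b
\z._ : a -> b -> b
  unify Int ~ Bool
  FAIL: mismatch Int ~ Bool

Answer: 1.0.1.0 : 8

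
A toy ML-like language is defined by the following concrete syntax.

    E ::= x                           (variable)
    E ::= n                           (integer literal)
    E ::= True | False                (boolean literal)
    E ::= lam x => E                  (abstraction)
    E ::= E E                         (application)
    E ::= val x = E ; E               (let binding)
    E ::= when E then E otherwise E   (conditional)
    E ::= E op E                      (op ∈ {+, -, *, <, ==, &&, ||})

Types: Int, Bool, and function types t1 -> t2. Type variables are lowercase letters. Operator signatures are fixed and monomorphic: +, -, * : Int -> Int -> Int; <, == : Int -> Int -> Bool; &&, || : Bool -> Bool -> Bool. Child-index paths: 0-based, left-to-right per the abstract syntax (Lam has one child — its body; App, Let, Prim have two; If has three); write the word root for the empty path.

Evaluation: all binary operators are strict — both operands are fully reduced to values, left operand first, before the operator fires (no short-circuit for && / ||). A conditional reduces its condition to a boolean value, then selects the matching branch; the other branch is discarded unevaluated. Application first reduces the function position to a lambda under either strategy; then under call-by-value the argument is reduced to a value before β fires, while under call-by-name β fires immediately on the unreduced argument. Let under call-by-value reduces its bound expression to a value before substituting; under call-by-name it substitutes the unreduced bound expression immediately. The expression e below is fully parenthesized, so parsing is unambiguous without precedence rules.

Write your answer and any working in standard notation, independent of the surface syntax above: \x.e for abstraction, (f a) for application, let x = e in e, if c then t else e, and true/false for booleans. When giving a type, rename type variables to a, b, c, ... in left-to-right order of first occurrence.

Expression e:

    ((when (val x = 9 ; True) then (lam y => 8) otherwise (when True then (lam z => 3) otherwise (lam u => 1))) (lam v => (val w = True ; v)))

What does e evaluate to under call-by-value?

Trace:
step 0: ((if (let x = 9 in true) then (\y.8) else (if true then (\z.3) else (\u.1))) (\v.(let w = true in v)))
step 1: [let@0.0] ((if true then (\y.8) else (if true then (\z.3) else (\u.1))) (\v.(let w = true in v)))
step 2: [if@0] ((\y.8) (\v.(let w = true in v)))
step 3: [beta@root] 8

Answer: 8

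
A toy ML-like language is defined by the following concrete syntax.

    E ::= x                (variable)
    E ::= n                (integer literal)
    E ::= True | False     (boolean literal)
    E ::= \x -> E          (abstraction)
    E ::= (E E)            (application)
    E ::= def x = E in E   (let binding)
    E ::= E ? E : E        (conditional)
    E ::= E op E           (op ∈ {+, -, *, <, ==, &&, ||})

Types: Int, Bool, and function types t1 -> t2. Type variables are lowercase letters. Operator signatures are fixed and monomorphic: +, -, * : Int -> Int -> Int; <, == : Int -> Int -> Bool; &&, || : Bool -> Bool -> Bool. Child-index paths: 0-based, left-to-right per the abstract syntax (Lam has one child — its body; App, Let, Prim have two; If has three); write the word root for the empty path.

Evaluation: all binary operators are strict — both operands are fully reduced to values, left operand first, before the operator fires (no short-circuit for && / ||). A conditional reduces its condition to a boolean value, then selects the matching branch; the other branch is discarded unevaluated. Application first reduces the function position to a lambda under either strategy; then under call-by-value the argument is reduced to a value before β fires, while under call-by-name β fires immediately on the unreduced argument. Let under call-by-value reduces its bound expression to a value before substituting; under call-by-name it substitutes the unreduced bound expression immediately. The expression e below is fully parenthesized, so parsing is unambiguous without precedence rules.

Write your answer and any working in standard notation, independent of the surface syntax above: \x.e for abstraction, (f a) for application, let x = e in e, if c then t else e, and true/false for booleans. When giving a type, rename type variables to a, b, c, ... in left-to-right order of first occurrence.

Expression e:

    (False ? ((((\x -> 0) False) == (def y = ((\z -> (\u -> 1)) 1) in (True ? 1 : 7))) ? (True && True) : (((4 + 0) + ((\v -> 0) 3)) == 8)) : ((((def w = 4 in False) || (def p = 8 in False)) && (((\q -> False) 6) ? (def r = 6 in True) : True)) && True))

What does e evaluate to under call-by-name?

Answer: false

Trace:
step 0: (if false then (if (((\x.0) false) == (let y = ((\z.(\u.1)) 1) in (if true then 1 else 7))) then (true && true) else (((4 + 0) + ((\v.0) 3)) == 8)) else ((((let w = 4 in false) || (let p = 8 in false)) && (if ((\q.false) 6) then (let r = 6 in true) else true)) && true))
step 1: [if@root] ((((let w = 4 in false) || (let p = 8 in false)) && (if ((\q.false) 6) then (let r = 6 in true) else true)) && true)
step 2: [let@0.0.0] (((false || (let p = 8 in false)) && (if ((\q.false) 6) then (let r = 6 in true) else true)) && true)
step 3: [let@0.0.1] (((false || false) && (if ((\q.false) 6) then (let r = 6 in true) else true)) && true)
step 4: [delta@0.0] ((false && (if ((\q.false) 6) then (let r = 6 in true) else true)) && true)
step 5: [beta@0.1.0] ((false && (if false then (let r = 6 in true) else true)) && true)
step 6: [if@0.1] ((false && true) && true)
step 7: [delta@0] (false && true)
step 8: [delta@root] false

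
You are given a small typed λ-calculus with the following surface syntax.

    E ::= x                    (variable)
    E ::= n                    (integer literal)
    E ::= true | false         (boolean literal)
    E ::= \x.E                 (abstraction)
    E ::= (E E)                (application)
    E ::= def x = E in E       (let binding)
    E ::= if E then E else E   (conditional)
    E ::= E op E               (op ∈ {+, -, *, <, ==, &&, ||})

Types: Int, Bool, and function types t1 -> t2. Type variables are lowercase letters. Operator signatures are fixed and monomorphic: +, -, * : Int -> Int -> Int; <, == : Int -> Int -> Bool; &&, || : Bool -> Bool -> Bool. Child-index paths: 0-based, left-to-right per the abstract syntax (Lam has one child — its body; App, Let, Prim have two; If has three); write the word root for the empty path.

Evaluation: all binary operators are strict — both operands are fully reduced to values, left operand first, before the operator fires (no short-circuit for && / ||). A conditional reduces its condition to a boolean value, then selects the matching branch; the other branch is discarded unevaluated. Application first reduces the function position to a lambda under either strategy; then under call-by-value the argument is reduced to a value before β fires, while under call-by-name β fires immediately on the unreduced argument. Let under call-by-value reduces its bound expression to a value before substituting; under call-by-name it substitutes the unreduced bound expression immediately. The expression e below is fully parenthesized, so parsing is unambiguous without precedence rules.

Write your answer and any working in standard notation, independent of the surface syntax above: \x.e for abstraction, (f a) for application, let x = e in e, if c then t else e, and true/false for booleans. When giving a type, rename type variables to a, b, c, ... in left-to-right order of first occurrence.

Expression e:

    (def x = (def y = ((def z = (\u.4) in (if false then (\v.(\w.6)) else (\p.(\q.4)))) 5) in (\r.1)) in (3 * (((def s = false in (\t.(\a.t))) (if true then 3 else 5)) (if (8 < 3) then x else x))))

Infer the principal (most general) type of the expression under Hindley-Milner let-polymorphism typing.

Derivation:
\u._ : a -> Int
let z : forall. a -> Int
  unify Bool ~ Bool
\w._ : c -> Int
\v._ : b -> c -> Int
\q._ : e -> Int
\p._ : d -> e -> Int
  unify b -> c -> Int ~ d -> e -> Int
  unify b ~ d
  unify c -> Int ~ e -> Int
  unify c ~ e
  unify Int ~ Int
  unify d -> e -> Int ~ Int -> f
  unify d ~ Int
  unify e -> Int ~ f
_ _ : e -> Int
let y : forall. e -> Int
\r._ : g -> Int
let x : forall. g -> Int
  unify Int ~ Int
let s : Bool
t : h
\a._ : i -> h
\t._ : h -> i -> h
  unify Bool ~ Bool
  unify Int ~ Int
  unify h -> i -> h ~ Int -> j
  unify h ~ Int
  unify i -> Int ~ j
_ _ : i -> Int
  unify Int ~ Int
  unify Int ~ Int
  unify Bool ~ Bool
x : k -> Int
x : l -> Int
  unify k -> Int ~ l -> Int
  unify k ~ l
  unify Int ~ Int
  unify i -> Int ~ (l -> Int) -> m
  unify i ~ l -> Int
  unify Int ~ m
_ _ : Int
  unify Int ~ Int

Answer: Int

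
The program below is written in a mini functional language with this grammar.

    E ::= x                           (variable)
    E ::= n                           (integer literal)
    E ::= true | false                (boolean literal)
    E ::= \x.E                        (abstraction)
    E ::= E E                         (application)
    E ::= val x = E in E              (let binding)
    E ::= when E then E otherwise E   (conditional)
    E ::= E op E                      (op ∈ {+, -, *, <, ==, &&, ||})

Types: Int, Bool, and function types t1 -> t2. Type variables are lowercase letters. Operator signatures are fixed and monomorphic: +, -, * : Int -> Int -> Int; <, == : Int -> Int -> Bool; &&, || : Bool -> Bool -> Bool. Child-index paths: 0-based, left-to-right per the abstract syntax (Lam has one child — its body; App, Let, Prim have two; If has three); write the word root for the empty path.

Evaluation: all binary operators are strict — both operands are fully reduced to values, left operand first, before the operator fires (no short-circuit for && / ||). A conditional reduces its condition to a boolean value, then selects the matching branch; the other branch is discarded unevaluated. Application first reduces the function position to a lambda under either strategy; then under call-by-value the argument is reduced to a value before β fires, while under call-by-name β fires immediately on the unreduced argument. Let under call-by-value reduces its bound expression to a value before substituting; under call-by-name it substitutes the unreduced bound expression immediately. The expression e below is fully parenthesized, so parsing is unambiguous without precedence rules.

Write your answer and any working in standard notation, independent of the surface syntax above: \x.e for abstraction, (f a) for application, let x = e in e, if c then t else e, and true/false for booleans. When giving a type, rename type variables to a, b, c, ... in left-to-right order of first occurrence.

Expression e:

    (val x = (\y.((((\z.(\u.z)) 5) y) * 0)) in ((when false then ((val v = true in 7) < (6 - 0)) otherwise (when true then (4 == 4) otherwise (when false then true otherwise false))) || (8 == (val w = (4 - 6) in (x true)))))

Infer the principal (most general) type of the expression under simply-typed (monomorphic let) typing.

Answer: Bool

Working:
z : b
\u._ : c -> b
\z._ : b -> c -> b
  unify b -> c -> b ~ Int -> d
  unify b ~ Int
  unify c -> Int ~ d
_ _ : c -> Int
y : a
  unify c -> Int ~ a -> e
  unify c ~ a
  unify Int ~ e
_ _ : Int
  unify Int ~ Int
  unify Int ~ Int
\y._ : a -> Int
let x : a -> Int
  unify Bool ~ Bool
let v : Bool
  unify Int ~ Int
  unify Int ~ Int
  unify Int ~ Int
  unify Int ~ Int
  unify Bool ~ Bool
  unify Int ~ Int
  unify Int ~ Int
  unify Bool ~ Bool
  unify Bool ~ Bool
  unify Bool ~ Bool
  unify Bool ~ Bool
  unify Bool ~ Bool
  unify Int ~ Int
  unify Int ~ Int
  unify Int ~ Int
let w : Int
x : a -> Int
  unify a -> Int ~ Bool -> f
  unify a ~ Bool
  unify Int ~ f
_ _ : Int
  unify Int ~ Int
  unify Bool ~ Bool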